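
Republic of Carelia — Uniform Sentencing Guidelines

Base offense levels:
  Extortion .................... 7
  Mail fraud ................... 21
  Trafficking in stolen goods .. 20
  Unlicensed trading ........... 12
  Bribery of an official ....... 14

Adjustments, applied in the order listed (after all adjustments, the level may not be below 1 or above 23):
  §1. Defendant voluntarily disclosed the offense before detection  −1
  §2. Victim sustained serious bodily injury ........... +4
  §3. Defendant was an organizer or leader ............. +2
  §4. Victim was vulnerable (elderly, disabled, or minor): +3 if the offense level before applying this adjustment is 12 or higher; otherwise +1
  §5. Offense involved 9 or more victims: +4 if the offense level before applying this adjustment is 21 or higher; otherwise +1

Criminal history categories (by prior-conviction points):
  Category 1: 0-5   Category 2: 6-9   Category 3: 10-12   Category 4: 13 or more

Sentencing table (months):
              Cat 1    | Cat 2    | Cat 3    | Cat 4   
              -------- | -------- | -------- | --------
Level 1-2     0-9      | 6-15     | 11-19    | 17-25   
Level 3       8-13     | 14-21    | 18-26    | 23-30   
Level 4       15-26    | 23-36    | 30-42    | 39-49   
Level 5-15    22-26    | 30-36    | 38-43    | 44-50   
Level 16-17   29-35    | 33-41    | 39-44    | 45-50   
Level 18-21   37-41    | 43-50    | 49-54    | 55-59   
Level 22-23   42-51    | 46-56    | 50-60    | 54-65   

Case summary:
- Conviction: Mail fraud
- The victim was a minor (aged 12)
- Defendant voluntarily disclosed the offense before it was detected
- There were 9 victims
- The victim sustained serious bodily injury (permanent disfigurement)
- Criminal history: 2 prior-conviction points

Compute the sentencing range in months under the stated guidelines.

42-51 months

Base offense level for mail fraud: 21.
§1 applies: 21 − 1 = 20.
§2 applies: 20 + 4 = 24.
§3 does not apply.
§4 applies (level before this adjustment is 24 ≥ 12, so +3): 24 + 3 = 27.
§5 applies (level before this adjustment is 27 ≥ 21, so +4): 27 + 4 = 31.
Level 31 exceeds the maximum of 23; capped at 23.
Final offense level: 23.
Criminal history: 2 prior points → Category 1 (0-5).
Level 23 falls in the 22-23 band.
Grid: Level 22-23 × Category 1 = 42-51 months.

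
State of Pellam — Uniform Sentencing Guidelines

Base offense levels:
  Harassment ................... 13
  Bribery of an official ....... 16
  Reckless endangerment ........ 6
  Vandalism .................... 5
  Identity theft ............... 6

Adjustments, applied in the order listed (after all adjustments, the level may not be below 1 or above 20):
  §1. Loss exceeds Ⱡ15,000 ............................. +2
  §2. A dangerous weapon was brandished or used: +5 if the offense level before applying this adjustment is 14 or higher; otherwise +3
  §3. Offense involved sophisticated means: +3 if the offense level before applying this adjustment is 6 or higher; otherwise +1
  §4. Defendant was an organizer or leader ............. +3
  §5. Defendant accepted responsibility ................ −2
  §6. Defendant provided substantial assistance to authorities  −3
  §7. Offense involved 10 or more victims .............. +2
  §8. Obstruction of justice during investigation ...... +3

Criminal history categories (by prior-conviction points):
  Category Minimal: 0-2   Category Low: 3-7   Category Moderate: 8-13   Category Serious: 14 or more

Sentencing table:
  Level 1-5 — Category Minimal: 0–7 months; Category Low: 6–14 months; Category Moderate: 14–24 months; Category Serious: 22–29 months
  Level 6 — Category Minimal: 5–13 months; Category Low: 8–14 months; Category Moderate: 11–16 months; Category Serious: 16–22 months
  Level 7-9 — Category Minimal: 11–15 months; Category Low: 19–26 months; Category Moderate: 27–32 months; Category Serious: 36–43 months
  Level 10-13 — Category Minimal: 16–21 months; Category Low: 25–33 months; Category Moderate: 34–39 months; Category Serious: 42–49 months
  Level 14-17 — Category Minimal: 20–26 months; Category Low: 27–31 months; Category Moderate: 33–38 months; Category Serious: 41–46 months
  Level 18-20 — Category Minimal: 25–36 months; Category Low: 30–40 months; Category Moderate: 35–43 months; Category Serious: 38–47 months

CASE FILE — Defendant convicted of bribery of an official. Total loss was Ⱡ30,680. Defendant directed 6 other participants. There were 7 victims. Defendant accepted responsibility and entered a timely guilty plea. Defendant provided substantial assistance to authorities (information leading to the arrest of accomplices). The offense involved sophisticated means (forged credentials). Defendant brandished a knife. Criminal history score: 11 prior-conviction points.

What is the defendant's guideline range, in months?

Base offense level for bribery of an official: 16.
§1 applies: 16 + 2 = 18.
§2 applies (level before this adjustment is 18 ≥ 14, so +5): 18 + 5 = 23.
§3 applies (level before this adjustment is 23 ≥ 6, so +3): 23 + 3 = 26.
§4 applies: 26 + 3 = 29.
§5 applies: 29 − 2 = 27.
§6 applies: 27 − 3 = 24.
Level 24 exceeds the maximum of 20; capped at 20.
Final offense level: 20.
Criminal history: 11 prior points → Category Moderate (8-13).
Level 20 falls in the 18-20 band.
Grid: Level 18-20 × Category Moderate = 35-43 months.

35-43 months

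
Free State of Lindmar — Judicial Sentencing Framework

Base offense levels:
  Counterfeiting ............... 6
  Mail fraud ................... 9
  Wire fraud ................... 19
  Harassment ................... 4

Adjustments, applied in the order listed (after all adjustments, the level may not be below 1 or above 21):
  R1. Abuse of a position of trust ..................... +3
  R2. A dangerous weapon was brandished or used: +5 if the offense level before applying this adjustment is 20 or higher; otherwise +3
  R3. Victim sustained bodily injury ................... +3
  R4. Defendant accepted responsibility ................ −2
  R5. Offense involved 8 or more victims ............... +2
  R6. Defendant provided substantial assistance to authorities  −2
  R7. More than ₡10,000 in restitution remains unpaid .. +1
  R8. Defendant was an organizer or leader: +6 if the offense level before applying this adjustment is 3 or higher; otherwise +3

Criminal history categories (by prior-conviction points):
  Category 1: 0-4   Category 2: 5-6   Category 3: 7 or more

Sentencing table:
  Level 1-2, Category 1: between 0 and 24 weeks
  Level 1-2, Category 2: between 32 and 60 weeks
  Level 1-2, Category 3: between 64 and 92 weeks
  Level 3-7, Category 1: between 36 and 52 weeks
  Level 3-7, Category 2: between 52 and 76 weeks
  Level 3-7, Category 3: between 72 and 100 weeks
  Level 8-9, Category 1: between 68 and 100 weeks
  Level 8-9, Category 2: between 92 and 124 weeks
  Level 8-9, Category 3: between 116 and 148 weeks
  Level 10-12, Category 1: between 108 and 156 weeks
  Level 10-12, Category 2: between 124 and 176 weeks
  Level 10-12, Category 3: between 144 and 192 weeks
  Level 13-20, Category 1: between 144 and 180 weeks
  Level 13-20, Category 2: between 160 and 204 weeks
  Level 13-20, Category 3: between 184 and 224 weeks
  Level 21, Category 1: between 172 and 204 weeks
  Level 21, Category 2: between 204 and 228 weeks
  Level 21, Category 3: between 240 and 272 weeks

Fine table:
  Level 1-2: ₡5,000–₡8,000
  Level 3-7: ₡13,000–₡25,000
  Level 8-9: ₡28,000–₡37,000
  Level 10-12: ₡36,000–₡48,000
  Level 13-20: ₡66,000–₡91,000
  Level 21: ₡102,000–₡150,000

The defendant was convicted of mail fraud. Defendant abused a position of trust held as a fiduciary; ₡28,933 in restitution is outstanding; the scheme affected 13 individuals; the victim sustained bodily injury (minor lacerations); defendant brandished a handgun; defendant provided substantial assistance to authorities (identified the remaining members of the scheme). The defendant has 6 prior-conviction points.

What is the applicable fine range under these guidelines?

₡66,000–₡91,000

Base offense level for mail fraud: 9.
R1 applies: 9 + 3 = 12.
R2 applies (level before this adjustment is 12 < 20, so +3): 12 + 3 = 15.
R3 applies: 15 + 3 = 18.
R4 does not apply.
R5 applies: 18 + 2 = 20.
R6 applies: 20 − 2 = 18.
R7 applies: 18 + 1 = 19.
R8 does not apply.
Final offense level: 19.
Level 19 falls in the 13-20 band.
Fine table: Level 13-20 → ₡66,000–₡91,000.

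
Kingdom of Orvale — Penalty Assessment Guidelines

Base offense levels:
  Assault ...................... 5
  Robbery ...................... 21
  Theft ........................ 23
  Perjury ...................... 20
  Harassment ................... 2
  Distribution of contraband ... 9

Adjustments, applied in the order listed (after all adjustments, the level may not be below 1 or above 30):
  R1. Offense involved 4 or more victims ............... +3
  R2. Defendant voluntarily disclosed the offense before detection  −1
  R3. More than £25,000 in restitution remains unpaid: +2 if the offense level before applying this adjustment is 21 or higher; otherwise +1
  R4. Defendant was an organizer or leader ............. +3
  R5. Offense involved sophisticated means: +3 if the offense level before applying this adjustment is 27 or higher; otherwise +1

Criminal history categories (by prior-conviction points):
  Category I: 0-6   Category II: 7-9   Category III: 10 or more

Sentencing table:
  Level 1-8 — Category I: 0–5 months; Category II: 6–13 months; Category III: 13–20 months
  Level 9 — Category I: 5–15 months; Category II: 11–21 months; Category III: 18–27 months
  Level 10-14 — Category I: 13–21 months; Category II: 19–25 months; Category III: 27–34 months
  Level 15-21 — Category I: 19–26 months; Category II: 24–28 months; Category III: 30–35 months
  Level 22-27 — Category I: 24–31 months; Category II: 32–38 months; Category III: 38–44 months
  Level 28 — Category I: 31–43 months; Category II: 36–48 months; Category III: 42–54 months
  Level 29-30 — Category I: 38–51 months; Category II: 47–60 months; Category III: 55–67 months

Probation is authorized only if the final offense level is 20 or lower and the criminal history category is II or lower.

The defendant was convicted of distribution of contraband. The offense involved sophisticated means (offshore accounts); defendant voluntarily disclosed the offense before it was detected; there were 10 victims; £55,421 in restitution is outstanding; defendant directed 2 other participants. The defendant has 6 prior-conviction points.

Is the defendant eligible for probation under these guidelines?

Base offense level for distribution of contraband: 9.
R1 applies: 9 + 3 = 12.
R2 applies: 12 − 1 = 11.
R3 applies (level before this adjustment is 11 < 21, so +1): 11 + 1 = 12.
R4 applies: 12 + 3 = 15.
R5 applies (level before this adjustment is 15 < 27, so +1): 15 + 1 = 16.
Final offense level: 16.
Criminal history: 6 prior points → Category I (0-6).
Level 16 falls in the 15-21 band.
Grid: Level 15-21 × Category I = 19-26 months.
Probation check: level 16 ≤ 20 and category I ≤ II → eligible.

Yes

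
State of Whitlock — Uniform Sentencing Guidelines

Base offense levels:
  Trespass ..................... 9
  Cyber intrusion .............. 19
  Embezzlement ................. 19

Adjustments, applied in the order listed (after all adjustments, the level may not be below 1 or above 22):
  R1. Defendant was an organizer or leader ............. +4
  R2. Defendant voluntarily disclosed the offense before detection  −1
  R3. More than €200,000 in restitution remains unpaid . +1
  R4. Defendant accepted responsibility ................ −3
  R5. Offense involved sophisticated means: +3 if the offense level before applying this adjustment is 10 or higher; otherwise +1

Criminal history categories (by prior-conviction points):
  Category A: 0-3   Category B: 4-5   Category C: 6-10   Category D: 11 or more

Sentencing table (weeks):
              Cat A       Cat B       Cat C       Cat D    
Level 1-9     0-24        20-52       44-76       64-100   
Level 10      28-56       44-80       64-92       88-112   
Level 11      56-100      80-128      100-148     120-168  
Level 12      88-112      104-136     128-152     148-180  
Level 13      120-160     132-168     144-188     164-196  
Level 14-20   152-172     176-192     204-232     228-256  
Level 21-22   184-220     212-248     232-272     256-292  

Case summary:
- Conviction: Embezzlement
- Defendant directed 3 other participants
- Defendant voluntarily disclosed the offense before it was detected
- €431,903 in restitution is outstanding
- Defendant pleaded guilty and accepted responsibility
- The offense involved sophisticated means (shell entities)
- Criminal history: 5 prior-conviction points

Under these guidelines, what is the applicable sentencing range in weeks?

212-248 weeks

Base offense level for embezzlement: 19.
R1 applies: 19 + 4 = 23.
R2 applies: 23 − 1 = 22.
R3 applies: 22 + 1 = 23.
R4 applies: 23 − 3 = 20.
R5 applies (level before this adjustment is 20 ≥ 10, so +3): 20 + 3 = 23.
Level 23 exceeds the maximum of 22; capped at 22.
Final offense level: 22.
Criminal history: 5 prior points → Category B (4-5).
Level 22 falls in the 21-22 band.
Grid: Level 21-22 × Category B = 212-248 weeks.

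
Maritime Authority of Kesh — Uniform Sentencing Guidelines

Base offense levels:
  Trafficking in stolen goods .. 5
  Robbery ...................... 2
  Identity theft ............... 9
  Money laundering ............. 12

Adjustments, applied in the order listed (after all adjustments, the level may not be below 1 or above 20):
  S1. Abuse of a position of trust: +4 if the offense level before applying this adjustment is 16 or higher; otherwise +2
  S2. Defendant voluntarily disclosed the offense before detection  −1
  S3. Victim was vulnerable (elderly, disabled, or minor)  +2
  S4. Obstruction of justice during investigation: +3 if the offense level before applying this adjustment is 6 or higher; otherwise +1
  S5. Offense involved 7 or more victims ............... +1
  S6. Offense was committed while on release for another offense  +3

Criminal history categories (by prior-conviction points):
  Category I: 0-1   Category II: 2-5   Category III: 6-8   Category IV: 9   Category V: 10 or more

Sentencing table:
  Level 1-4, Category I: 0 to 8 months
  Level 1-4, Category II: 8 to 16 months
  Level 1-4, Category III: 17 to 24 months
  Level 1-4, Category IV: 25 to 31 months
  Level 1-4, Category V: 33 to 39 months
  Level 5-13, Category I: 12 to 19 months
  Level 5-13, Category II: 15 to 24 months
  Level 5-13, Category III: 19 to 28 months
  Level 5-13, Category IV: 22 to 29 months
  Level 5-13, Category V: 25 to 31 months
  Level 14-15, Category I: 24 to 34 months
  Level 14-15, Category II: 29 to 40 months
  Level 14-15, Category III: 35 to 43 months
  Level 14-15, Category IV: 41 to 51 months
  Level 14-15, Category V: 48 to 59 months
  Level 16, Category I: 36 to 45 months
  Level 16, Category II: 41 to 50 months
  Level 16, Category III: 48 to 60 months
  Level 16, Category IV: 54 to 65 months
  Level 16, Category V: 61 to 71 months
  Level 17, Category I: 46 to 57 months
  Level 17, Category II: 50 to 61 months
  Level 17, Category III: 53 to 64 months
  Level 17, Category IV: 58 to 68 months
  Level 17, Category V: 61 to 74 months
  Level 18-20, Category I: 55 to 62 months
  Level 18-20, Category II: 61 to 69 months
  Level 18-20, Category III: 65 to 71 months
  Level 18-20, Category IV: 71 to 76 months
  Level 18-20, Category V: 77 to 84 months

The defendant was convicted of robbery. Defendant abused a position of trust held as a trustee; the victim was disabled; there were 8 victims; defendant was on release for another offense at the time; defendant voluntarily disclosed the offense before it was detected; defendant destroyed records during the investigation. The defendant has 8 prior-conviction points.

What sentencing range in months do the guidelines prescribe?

19-28 months

Base offense level for robbery: 2.
S1 applies (level before this adjustment is 2 < 16, so +2): 2 + 2 = 4.
S2 applies: 4 − 1 = 3.
S3 applies: 3 + 2 = 5.
S4 applies (level before this adjustment is 5 < 6, so +1): 5 + 1 = 6.
S5 applies: 6 + 1 = 7.
S6 applies: 7 + 3 = 10.
Final offense level: 10.
Criminal history: 8 prior points → Category III (6-8).
Level 10 falls in the 5-13 band.
Grid: Level 5-13 × Category III = 19-28 months.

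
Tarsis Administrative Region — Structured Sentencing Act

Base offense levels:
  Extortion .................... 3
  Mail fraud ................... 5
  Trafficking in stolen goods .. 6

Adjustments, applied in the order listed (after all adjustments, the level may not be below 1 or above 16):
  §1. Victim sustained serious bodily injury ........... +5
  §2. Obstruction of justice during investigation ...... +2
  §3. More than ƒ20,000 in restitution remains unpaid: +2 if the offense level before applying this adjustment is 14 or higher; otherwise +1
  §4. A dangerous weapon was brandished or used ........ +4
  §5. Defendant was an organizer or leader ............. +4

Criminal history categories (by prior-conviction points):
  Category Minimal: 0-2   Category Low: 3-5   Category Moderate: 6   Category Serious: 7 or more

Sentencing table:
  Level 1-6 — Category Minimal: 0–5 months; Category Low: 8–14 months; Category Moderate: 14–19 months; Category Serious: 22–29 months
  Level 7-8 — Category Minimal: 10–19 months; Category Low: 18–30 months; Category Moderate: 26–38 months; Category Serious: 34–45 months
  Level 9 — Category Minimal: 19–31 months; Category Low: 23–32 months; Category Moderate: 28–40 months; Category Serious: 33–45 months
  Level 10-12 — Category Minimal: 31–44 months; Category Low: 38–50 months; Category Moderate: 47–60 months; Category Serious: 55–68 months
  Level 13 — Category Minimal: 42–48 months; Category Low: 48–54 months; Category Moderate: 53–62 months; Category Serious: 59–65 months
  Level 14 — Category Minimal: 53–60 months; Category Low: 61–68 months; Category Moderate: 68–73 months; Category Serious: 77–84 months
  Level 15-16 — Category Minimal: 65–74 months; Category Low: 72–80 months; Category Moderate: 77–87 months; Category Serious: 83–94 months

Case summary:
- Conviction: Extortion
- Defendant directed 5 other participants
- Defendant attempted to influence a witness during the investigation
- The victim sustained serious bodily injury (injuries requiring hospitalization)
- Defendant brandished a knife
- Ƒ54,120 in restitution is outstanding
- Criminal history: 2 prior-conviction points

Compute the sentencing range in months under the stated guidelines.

65-74 months

Base offense level for extortion: 3.
§1 applies: 3 + 5 = 8.
§2 applies: 8 + 2 = 10.
§3 applies (level before this adjustment is 10 < 14, so +1): 10 + 1 = 11.
§4 applies: 11 + 4 = 15.
§5 applies: 15 + 4 = 19.
Level 19 exceeds the maximum of 16; capped at 16.
Final offense level: 16.
Criminal history: 2 prior points → Category Minimal (0-2).
Level 16 falls in the 15-16 band.
Grid: Level 15-16 × Category Minimal = 65-74 months.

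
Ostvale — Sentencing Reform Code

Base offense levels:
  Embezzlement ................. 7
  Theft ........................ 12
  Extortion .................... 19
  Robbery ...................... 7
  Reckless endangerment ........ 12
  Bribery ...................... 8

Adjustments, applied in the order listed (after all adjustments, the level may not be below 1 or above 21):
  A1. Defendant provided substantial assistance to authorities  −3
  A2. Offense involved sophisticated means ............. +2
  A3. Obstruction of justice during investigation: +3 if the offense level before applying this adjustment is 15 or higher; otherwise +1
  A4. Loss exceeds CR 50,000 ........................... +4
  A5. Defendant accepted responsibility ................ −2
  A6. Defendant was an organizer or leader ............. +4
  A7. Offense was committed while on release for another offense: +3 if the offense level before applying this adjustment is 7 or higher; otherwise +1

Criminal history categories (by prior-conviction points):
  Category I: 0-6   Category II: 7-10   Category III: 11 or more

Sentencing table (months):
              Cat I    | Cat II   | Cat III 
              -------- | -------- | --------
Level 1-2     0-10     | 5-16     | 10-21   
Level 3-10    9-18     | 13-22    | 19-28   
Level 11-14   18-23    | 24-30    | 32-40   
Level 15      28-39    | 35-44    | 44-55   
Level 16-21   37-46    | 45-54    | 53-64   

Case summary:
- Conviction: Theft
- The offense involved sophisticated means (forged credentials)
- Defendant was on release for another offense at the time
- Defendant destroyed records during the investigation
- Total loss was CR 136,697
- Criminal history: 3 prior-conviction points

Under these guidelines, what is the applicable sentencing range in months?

37-46 months

Base offense level for theft: 12.
A1 does not apply.
A2 applies: 12 + 2 = 14.
A3 applies (level before this adjustment is 14 < 15, so +1): 14 + 1 = 15.
A4 applies: 15 + 4 = 19.
A5 does not apply.
A7 applies (level before this adjustment is 19 ≥ 7, so +3): 19 + 3 = 22.
Level 22 exceeds the maximum of 21; capped at 21.
Final offense level: 21.
Criminal history: 3 prior points → Category I (0-6).
Level 21 falls in the 16-21 band.
Grid: Level 16-21 × Category I = 37-46 months.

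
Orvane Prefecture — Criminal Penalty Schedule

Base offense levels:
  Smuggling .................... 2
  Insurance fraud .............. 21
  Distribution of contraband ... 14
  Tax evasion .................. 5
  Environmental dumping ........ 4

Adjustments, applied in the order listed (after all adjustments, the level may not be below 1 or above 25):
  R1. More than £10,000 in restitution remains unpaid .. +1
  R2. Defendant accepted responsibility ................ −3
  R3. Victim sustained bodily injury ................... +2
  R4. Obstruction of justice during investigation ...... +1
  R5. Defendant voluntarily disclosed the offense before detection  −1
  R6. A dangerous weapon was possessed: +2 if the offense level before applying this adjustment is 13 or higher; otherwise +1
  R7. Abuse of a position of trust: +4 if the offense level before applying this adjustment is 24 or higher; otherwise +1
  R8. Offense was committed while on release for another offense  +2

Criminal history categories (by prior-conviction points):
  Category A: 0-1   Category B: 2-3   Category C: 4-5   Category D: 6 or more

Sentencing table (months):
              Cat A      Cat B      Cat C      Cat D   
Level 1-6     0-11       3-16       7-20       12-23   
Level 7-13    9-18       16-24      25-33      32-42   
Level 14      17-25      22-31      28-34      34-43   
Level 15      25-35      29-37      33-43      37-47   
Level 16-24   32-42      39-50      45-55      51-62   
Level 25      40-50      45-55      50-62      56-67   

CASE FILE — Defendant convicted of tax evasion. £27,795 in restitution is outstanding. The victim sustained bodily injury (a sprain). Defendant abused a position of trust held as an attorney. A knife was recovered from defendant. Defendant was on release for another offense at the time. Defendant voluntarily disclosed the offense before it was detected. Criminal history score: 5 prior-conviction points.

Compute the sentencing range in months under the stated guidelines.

Base offense level for tax evasion: 5.
R1 applies: 5 + 1 = 6.
R3 applies: 6 + 2 = 8.
R5 applies: 8 − 1 = 7.
R6 applies (level before this adjustment is 7 < 13, so +1): 7 + 1 = 8.
R7 applies (level before this adjustment is 8 < 24, so +1): 8 + 1 = 9.
R8 applies: 9 + 2 = 11.
Final offense level: 11.
Criminal history: 5 prior points → Category C (4-5).
Level 11 falls in the 7-13 band.
Grid: Level 7-13 × Category C = 25-33 months.

25-33 months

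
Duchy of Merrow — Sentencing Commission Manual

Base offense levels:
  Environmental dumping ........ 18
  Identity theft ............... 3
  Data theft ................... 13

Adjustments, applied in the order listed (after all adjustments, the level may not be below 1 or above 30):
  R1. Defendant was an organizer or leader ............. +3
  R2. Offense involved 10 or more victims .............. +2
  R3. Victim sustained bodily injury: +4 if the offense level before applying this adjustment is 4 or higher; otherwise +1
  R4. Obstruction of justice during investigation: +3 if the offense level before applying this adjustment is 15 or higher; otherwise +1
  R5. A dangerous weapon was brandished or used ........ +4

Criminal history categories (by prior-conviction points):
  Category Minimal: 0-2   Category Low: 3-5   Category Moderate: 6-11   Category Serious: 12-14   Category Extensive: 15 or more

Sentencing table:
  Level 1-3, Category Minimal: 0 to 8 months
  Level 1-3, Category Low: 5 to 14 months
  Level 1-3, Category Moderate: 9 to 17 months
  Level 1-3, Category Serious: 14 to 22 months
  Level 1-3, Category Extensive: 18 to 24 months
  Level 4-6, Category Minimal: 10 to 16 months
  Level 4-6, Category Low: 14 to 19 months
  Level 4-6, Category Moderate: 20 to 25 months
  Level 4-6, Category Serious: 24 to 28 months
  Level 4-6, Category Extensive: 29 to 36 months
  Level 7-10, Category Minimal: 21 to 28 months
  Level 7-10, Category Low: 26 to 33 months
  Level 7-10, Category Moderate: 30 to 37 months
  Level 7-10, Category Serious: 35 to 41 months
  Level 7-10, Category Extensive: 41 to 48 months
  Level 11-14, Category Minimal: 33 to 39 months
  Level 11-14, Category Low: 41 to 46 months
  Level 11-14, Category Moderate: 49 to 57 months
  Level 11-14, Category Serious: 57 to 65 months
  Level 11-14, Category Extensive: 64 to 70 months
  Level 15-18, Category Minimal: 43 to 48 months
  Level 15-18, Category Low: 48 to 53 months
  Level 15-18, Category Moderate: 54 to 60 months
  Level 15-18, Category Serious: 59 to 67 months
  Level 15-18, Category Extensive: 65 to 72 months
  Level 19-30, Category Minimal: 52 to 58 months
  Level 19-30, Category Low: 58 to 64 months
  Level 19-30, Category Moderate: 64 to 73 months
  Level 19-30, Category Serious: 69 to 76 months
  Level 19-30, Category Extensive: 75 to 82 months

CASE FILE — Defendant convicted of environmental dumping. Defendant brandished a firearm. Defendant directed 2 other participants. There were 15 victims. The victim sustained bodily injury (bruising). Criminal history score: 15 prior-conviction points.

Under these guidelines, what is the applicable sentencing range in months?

Base offense level for environmental dumping: 18.
R1 applies: 18 + 3 = 21.
R2 applies: 21 + 2 = 23.
R3 applies (level before this adjustment is 23 ≥ 4, so +4): 23 + 4 = 27.
R5 applies: 27 + 4 = 31.
Level 31 exceeds the maximum of 30; capped at 30.
Final offense level: 30.
Criminal history: 15 prior points → Category Extensive (15+).
Level 30 falls in the 19-30 band.
Grid: Level 19-30 × Category Extensive = 75-82 months.

75-82 months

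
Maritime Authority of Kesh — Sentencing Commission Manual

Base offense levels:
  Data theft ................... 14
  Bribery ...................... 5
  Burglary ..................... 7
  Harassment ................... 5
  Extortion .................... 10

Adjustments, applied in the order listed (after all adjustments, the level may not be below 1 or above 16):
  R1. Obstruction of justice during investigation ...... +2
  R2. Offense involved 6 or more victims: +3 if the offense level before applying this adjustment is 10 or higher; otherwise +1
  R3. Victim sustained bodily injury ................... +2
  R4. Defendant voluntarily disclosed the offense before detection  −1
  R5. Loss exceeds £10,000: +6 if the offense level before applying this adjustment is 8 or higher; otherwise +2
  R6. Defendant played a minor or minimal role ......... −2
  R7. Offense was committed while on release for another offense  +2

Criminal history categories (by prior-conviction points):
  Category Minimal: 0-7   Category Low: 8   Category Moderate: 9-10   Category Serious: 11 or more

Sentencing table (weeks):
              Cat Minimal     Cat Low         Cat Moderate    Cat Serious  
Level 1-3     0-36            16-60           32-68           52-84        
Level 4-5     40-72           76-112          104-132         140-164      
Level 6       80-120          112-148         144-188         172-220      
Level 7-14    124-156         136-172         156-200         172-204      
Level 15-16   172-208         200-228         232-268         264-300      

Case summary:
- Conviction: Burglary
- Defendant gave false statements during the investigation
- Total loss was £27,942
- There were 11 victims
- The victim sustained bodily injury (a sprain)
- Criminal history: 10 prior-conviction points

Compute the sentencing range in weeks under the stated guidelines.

Base offense level for burglary: 7.
R1 applies: 7 + 2 = 9.
R2 applies (level before this adjustment is 9 < 10, so +1): 9 + 1 = 10.
R3 applies: 10 + 2 = 12.
R4 does not apply.
R5 applies (level before this adjustment is 12 ≥ 8, so +6): 12 + 6 = 18.
R6 does not apply.
R7 does not apply.
Level 18 exceeds the maximum of 16; capped at 16.
Final offense level: 16.
Criminal history: 10 prior points → Category Moderate (9-10).
Level 16 falls in the 15-16 band.
Grid: Level 15-16 × Category Moderate = 232-268 weeks.

232-268 weeks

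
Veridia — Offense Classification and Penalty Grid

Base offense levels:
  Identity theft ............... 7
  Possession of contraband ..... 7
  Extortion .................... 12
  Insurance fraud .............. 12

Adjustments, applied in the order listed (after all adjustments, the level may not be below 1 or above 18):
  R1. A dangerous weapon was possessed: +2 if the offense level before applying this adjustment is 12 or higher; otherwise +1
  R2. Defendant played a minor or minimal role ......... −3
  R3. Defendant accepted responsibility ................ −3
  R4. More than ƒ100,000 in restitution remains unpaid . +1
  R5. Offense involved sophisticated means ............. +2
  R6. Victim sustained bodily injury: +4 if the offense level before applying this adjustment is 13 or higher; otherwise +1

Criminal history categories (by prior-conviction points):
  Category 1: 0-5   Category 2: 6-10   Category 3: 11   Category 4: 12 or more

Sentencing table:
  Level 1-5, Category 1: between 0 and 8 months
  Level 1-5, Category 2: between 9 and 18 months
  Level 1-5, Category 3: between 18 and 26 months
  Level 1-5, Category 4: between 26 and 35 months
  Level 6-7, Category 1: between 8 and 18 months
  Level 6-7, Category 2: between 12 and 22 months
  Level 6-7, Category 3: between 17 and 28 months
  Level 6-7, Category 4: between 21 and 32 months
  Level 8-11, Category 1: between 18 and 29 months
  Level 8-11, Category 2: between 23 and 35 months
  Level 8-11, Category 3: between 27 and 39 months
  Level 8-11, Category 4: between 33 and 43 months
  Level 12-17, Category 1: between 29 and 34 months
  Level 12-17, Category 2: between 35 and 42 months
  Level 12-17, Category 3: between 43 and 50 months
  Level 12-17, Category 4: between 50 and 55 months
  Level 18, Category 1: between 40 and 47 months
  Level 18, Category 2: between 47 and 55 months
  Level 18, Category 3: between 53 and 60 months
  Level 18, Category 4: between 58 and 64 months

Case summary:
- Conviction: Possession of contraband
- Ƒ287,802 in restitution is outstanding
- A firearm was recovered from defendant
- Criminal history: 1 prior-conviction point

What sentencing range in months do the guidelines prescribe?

Base offense level for possession of contraband: 7.
R1 applies (level before this adjustment is 7 < 12, so +1): 7 + 1 = 8.
R2 does not apply.
R4 applies: 8 + 1 = 9.
R5 does not apply.
Final offense level: 9.
Criminal history: 1 prior point → Category 1 (0-5).
Level 9 falls in the 8-11 band.
Grid: Level 8-11 × Category 1 = 18-29 months.

18-29 months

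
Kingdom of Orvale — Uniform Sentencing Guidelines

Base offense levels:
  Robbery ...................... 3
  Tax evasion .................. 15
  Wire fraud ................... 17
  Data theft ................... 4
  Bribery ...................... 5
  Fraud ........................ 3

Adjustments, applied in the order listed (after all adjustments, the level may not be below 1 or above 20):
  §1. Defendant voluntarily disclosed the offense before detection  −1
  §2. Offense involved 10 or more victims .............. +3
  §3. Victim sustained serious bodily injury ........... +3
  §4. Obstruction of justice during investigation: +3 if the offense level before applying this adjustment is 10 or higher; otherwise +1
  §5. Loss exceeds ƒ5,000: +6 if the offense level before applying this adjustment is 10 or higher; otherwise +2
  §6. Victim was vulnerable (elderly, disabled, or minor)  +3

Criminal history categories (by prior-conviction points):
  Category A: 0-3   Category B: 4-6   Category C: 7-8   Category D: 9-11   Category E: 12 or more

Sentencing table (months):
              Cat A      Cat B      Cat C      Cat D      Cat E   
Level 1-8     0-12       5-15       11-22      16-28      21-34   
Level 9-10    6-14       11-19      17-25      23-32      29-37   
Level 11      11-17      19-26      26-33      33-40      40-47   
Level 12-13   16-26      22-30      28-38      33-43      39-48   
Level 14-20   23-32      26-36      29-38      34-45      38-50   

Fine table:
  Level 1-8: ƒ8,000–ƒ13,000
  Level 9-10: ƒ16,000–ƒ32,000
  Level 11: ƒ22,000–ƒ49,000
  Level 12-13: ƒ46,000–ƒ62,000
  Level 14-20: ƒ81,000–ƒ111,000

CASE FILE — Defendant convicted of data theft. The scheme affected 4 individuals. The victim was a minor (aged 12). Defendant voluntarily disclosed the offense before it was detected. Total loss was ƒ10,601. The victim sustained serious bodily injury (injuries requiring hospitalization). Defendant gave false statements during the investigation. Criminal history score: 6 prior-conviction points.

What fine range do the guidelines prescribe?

Base offense level for data theft: 4.
§1 applies: 4 − 1 = 3.
§3 applies: 3 + 3 = 6.
§4 applies (level before this adjustment is 6 < 10, so +1): 6 + 1 = 7.
§5 applies (level before this adjustment is 7 < 10, so +2): 7 + 2 = 9.
§6 applies: 9 + 3 = 12.
Final offense level: 12.
Level 12 falls in the 12-13 band.
Fine table: Level 12-13 → ƒ46,000–ƒ62,000.

ƒ46,000–ƒ62,000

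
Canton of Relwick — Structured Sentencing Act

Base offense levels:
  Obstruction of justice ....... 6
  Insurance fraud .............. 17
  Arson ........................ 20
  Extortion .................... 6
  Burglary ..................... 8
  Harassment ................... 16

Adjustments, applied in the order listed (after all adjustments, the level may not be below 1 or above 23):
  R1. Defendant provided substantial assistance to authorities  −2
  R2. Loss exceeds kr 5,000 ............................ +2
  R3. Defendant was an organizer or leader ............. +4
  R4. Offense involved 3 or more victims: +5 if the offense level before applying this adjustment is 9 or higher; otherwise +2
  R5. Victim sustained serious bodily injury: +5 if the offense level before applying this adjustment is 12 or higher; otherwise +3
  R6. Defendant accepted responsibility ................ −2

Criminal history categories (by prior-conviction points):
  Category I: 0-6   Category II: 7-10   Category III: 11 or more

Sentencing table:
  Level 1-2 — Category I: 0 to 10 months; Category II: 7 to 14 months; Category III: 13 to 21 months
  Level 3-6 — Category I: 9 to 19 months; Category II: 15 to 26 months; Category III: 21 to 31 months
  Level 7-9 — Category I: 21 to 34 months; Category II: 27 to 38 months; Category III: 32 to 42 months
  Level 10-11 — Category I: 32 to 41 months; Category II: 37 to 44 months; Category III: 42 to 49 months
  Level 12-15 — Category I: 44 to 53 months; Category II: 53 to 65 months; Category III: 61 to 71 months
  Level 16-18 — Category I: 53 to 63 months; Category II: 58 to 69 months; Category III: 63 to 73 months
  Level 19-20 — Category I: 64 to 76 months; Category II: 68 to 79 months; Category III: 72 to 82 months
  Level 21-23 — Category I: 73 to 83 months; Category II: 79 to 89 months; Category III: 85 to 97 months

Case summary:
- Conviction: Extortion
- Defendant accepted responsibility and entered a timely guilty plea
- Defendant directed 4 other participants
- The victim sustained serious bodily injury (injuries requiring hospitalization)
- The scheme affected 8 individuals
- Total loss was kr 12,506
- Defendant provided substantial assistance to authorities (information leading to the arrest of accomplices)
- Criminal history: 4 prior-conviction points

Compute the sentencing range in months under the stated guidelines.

53-63 months

Base offense level for extortion: 6.
R1 applies: 6 − 2 = 4.
R2 applies: 4 + 2 = 6.
R3 applies: 6 + 4 = 10.
R4 applies (level before this adjustment is 10 ≥ 9, so +5): 10 + 5 = 15.
R5 applies (level before this adjustment is 15 ≥ 12, so +5): 15 + 5 = 20.
R6 applies: 20 − 2 = 18.
Final offense level: 18.
Criminal history: 4 prior points → Category I (0-6).
Level 18 falls in the 16-18 band.
Grid: Level 16-18 × Category I = 53-63 months.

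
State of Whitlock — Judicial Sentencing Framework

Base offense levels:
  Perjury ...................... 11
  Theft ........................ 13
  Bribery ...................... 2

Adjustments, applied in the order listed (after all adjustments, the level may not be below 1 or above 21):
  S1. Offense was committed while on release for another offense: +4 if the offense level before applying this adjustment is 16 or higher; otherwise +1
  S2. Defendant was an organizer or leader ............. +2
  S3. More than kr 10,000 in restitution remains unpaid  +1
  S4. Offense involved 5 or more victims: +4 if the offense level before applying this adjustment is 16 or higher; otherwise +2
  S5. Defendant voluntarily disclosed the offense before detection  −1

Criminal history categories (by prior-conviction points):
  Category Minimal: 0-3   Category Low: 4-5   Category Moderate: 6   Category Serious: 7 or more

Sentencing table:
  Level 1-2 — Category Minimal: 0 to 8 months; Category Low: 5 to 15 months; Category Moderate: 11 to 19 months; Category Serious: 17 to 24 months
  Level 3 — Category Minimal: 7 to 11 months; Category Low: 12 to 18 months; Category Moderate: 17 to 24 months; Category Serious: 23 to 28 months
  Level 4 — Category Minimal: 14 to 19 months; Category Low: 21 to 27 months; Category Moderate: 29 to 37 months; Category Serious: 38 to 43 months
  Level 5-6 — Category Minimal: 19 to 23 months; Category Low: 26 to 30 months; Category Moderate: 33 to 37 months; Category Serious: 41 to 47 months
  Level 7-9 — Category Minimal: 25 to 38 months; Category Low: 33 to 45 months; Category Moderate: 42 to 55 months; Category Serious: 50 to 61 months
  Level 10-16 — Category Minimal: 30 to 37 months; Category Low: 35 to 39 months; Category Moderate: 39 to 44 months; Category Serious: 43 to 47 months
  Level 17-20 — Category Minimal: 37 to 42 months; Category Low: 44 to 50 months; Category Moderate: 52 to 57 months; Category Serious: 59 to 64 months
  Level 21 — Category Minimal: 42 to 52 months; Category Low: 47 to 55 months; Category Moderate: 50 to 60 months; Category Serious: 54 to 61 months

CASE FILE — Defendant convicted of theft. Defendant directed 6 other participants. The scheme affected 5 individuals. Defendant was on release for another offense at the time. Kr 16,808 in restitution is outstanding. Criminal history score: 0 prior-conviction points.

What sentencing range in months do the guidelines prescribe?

Base offense level for theft: 13.
S1 applies (level before this adjustment is 13 < 16, so +1): 13 + 1 = 14.
S2 applies: 14 + 2 = 16.
S3 applies: 16 + 1 = 17.
S4 applies (level before this adjustment is 17 ≥ 16, so +4): 17 + 4 = 21.
Final offense level: 21.
Criminal history: 0 prior points → Category Minimal (0-3).
Level 21 falls in the 21 band.
Grid: Level 21 × Category Minimal = 42-52 months.

42-52 months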